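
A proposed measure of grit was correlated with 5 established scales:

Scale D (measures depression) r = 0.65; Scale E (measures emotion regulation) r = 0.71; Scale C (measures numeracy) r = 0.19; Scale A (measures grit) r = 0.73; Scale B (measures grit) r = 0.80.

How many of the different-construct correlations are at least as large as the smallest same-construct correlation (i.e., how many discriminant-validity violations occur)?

0

Convergent (same construct = grit): Scale A, Scale B.
Smallest convergent = 0.73. Discriminant values: 0.65, 0.71, 0.19; count ≥ 0.73 → 0.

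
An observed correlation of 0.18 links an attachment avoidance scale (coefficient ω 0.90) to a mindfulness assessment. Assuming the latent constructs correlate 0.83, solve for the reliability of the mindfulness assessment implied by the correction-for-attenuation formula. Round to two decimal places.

0.05

r_true = r_obs / √(r_xx · r_yy) ⇒ 0.83 = 0.18 / √(0.90 · r_yy).
√(0.90 · r_yy) = 0.18 / 0.83 = 0.2169; 0.90 · r_yy = 0.0470; r_yy = 0.0470 / 0.90 ≈ 0.05.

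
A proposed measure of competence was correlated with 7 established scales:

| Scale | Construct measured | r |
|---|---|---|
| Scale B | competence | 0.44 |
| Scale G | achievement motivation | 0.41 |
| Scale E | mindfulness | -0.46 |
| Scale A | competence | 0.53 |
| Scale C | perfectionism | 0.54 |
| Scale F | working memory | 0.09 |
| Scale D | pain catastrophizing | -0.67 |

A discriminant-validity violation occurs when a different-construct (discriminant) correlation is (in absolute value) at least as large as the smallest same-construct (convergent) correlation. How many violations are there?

Convergent (same construct = competence): Scale B, Scale A.
Smallest convergent = 0.44. Discriminant |r|: 0.41, 0.46, 0.54, 0.09, 0.67; count ≥ 0.44 → 3.

3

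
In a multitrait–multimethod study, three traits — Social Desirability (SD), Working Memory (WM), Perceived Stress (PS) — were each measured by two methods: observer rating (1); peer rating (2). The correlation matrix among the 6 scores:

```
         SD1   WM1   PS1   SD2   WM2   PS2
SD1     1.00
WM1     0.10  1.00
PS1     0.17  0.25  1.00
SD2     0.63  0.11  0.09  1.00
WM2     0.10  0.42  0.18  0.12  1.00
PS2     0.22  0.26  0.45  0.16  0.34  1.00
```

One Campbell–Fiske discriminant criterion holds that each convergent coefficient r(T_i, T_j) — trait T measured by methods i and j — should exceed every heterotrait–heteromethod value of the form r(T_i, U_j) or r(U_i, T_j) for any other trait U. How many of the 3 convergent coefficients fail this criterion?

Checking each validity diagonal entry against its comparison values:
SD (methods 1·2): 0.63 vs {0.10, 0.11, 0.22, 0.09} → pass.
WM (methods 1·2): 0.42 vs {0.11, 0.10, 0.26, 0.18} → pass.
PS (methods 1·2): 0.45 vs {0.09, 0.22, 0.18, 0.26} → pass.
0 of 3 fail.

0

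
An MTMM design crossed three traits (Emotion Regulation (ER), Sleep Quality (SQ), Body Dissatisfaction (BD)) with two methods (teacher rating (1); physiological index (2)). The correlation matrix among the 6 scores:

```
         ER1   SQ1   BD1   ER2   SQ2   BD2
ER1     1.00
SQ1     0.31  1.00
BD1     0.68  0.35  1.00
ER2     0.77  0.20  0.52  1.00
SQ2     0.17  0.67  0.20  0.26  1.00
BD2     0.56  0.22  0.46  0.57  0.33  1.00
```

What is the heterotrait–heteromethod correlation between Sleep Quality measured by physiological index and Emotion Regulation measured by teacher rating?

Different traits and methods: r(SQ2, ER1) = 0.17.

0.17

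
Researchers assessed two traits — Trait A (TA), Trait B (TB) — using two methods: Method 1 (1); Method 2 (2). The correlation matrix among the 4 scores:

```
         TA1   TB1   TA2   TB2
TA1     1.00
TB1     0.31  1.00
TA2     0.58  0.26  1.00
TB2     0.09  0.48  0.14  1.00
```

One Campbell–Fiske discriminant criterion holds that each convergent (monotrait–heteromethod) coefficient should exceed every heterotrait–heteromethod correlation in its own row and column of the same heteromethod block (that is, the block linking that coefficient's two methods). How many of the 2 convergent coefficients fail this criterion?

0

Convergent coefficients and their comparison sets:
TA (methods 1·2): 0.58 vs {0.09, 0.26} → pass.
TB (methods 1·2): 0.48 vs {0.26, 0.09} → pass.
0 of 2 fail.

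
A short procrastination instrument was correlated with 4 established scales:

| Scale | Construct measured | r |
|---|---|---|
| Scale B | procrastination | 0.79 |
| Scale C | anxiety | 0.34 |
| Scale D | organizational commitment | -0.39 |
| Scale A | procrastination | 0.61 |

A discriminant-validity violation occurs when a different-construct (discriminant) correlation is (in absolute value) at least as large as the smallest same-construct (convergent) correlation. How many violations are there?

0

Convergent (same construct = procrastination): Scale B, Scale A.
Smallest convergent = 0.61. Discriminant |r|: 0.34, 0.39; count ≥ 0.61 → 0.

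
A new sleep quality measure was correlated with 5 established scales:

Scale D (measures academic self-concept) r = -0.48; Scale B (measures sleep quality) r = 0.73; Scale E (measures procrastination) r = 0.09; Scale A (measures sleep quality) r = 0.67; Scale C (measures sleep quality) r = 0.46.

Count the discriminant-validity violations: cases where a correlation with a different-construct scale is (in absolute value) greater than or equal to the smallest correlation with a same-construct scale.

Convergent (same construct = sleep quality): Scale B, Scale A, Scale C.
Smallest convergent = 0.46. Discriminant |r|: 0.48, 0.09; count ≥ 0.46 → 1.

1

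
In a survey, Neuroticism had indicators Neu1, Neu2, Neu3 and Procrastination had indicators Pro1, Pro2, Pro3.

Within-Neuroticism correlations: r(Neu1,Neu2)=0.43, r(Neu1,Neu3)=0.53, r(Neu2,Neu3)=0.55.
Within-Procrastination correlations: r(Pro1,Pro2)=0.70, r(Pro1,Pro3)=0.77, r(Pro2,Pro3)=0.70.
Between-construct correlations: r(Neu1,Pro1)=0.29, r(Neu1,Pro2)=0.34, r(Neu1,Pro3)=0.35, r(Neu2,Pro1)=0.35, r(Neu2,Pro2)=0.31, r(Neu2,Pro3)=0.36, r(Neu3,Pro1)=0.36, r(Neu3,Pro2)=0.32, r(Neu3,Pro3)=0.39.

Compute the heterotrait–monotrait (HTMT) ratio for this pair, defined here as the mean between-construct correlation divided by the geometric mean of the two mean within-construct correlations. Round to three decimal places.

0.565

Mean heterotrait r = 3.07/9 = 0.3411.
Mean within-Neu = 1.51/3 = 0.5033; mean within-Pro = 2.17/3 = 0.7233.
Geometric mean = √(0.5033 × 0.7233) = 0.6034.
HTMT = 0.3411 / 0.6034 = 0.565.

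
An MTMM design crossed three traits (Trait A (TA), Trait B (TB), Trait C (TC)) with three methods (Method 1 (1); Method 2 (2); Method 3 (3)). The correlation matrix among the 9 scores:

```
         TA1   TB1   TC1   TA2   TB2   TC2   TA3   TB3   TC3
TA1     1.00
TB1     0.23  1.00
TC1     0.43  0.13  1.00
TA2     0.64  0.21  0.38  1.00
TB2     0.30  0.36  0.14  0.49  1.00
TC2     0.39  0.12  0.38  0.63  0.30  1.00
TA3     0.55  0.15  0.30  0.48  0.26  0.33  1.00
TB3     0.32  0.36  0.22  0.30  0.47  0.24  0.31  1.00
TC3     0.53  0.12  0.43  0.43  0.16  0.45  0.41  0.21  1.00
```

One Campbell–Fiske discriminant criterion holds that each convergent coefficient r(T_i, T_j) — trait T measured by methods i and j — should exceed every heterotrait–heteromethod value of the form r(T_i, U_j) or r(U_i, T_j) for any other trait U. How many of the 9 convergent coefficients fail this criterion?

2

Checking each validity diagonal entry against its comparison values:
TA (methods 1·2): 0.64 vs {0.30, 0.21, 0.39, 0.38} → pass.
TA (methods 1·3): 0.55 vs {0.32, 0.15, 0.53, 0.30} → pass.
TA (methods 2·3): 0.48 vs {0.30, 0.26, 0.43, 0.33} → pass.
TB (methods 1·2): 0.36 vs {0.21, 0.30, 0.12, 0.14} → pass.
TB (methods 1·3): 0.36 vs {0.15, 0.32, 0.12, 0.22} → pass.
TB (methods 2·3): 0.47 vs {0.26, 0.30, 0.16, 0.24} → pass.
TC (methods 1·2): 0.38 vs {0.38, 0.39, 0.14, 0.12} → fail.
TC (methods 1·3): 0.43 vs {0.30, 0.53, 0.22, 0.12} → fail.
TC (methods 2·3): 0.45 vs {0.33, 0.43, 0.24, 0.16} → pass.
2 of 9 fail.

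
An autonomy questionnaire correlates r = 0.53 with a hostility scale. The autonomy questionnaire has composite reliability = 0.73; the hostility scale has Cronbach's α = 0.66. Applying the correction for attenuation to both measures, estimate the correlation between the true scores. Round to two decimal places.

r_true = r_obs / √(r_xx · r_yy) = 0.53 / √(0.73 × 0.66) = 0.53 / √0.4818 = 0.53 / 0.6941 ≈ 0.76.

0.76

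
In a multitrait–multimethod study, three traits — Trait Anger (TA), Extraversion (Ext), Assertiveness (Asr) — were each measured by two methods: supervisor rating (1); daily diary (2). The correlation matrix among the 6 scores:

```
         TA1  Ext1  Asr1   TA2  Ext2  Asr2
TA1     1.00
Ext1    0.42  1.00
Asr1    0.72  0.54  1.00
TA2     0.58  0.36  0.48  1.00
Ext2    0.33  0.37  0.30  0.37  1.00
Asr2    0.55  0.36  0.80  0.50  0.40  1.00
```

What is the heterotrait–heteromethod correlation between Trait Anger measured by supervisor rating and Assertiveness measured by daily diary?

0.55

Different traits and methods: r(TA1, Asr2) = 0.55.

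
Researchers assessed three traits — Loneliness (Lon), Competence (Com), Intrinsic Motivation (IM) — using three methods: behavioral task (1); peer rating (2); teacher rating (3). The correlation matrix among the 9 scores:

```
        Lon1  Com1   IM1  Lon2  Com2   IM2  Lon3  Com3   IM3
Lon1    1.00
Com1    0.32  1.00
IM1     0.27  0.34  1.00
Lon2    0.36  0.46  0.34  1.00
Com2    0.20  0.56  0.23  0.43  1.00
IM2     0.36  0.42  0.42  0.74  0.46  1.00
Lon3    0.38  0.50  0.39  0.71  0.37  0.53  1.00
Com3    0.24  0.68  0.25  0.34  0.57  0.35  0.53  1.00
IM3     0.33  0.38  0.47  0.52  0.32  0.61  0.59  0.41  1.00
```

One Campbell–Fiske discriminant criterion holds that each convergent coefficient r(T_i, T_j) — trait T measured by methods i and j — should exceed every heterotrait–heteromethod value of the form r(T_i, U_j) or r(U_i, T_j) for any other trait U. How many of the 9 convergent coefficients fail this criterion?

Checking each validity diagonal entry against its comparison values:
Lon (methods 1·2): 0.36 vs {0.20, 0.46, 0.36, 0.34} → fail.
Lon (methods 1·3): 0.38 vs {0.24, 0.50, 0.33, 0.39} → fail.
Lon (methods 2·3): 0.71 vs {0.34, 0.37, 0.52, 0.53} → pass.
Com (methods 1·2): 0.56 vs {0.46, 0.20, 0.42, 0.23} → pass.
Com (methods 1·3): 0.68 vs {0.50, 0.24, 0.38, 0.25} → pass.
Com (methods 2·3): 0.57 vs {0.37, 0.34, 0.32, 0.35} → pass.
IM (methods 1·2): 0.42 vs {0.34, 0.36, 0.23, 0.42} → fail.
IM (methods 1·3): 0.47 vs {0.39, 0.33, 0.25, 0.38} → pass.
IM (methods 2·3): 0.61 vs {0.53, 0.52, 0.35, 0.32} → pass.
3 of 9 fail.

3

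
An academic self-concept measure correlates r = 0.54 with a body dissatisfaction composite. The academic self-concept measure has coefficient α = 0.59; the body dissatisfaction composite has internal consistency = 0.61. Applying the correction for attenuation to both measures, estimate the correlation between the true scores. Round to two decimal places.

0.90

r_true = r_obs / √(r_xx · r_yy) = 0.54 / √(0.59 × 0.61) = 0.54 / √0.3599 = 0.54 / 0.5999 ≈ 0.90.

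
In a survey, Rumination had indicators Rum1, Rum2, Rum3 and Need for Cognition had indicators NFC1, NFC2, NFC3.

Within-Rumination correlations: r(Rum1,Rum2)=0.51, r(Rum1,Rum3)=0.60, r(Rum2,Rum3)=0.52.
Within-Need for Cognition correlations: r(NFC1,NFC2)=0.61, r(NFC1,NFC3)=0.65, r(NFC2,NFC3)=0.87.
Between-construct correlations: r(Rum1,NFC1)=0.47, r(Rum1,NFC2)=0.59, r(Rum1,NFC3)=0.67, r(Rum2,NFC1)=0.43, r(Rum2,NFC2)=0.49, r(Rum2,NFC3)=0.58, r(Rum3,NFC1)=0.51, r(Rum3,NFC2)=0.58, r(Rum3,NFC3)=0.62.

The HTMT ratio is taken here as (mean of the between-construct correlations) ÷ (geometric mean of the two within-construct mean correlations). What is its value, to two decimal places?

Mean heterotrait r = 4.94/9 = 0.5489.
Mean within-Rum = 1.63/3 = 0.5433; mean within-NFC = 2.13/3 = 0.7100.
Geometric mean = √(0.5433 × 0.7100) = 0.6211.
HTMT = 0.5489 / 0.6211 = 0.88.

0.88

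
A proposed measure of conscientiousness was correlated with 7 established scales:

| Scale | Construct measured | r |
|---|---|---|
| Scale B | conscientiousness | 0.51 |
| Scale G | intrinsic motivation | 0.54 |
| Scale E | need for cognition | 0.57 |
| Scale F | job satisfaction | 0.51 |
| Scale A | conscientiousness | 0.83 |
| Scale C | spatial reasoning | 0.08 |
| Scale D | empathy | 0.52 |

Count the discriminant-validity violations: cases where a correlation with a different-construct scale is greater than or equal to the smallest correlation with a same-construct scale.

4

Convergent (same construct = conscientiousness): Scale B, Scale A.
Smallest convergent = 0.51. Discriminant values: 0.54, 0.57, 0.51, 0.08, 0.52; count ≥ 0.51 → 4.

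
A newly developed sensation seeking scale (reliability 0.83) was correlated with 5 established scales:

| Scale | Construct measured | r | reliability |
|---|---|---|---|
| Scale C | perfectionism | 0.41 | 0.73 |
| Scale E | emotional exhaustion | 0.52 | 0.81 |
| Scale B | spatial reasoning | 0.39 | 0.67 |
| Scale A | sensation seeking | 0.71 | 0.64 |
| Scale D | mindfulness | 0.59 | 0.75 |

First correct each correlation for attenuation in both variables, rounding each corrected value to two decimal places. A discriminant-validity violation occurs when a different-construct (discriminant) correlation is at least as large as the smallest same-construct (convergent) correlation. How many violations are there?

0

Disattenuated r (r / √(r_scale · r_new)):
  Scale C (disc): 0.41 / √(0.73·0.83) = 0.53
  Scale E (disc): 0.52 / √(0.81·0.83) = 0.63
  Scale B (disc): 0.39 / √(0.67·0.83) = 0.52
  Scale A (conv): 0.71 / √(0.64·0.83) = 0.97
  Scale D (disc): 0.59 / √(0.75·0.83) = 0.75
Smallest convergent = 0.97. Discriminant values: 0.53, 0.63, 0.52, 0.75; count ≥ 0.97 → 0.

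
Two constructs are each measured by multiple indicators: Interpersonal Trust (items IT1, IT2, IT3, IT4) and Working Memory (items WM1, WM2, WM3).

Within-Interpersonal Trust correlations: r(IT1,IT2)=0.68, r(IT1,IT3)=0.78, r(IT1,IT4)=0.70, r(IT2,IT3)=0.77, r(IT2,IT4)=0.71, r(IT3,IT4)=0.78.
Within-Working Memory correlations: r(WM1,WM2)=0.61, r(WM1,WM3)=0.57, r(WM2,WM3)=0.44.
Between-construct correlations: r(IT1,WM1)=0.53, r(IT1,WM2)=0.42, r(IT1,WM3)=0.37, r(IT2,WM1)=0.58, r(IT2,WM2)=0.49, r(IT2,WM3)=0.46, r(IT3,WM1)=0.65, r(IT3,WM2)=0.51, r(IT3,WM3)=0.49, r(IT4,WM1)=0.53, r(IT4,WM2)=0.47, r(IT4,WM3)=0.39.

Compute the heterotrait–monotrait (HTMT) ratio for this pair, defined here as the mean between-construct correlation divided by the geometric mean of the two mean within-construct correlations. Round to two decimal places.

Between-construct mean = 5.89/12 = 0.4908.
Mean within-IT = 4.42/6 = 0.7367; mean within-WM = 1.62/3 = 0.5400.
Geometric mean = √(0.7367 × 0.5400) = 0.6307.
HTMT = 0.4908 / 0.6307 = 0.78.

0.78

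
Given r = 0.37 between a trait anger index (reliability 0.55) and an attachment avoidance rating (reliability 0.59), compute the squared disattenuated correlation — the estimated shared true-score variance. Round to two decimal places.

0.42

Disattenuated r = 0.37 / √(0.55 × 0.59) = 0.37 / 0.5696 = 0.6496.
Shared true-score variance = 0.6496² = 0.4220 ≈ 0.42.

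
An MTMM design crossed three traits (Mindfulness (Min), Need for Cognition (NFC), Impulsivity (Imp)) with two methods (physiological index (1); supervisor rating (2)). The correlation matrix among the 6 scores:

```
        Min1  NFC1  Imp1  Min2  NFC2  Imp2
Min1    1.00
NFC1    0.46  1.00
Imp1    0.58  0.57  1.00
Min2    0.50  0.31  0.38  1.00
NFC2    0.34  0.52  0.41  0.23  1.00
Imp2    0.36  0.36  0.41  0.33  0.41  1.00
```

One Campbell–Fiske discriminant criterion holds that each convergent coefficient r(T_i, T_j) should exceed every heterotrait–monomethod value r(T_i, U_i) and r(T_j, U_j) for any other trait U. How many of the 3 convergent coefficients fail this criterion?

Checking each validity diagonal entry against its comparison values:
Min (methods 1·2): 0.50 vs {0.46, 0.23, 0.58, 0.33} → fail.
NFC (methods 1·2): 0.52 vs {0.46, 0.23, 0.57, 0.41} → fail.
Imp (methods 1·2): 0.41 vs {0.58, 0.33, 0.57, 0.41} → fail.
3 of 3 fail.

3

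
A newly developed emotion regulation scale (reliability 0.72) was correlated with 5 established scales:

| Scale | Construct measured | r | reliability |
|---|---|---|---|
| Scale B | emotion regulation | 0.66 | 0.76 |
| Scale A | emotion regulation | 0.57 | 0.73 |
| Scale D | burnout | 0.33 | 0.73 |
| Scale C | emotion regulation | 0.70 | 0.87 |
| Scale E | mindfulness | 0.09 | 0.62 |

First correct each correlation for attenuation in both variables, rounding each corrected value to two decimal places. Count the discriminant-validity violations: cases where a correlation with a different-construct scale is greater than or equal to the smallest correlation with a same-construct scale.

Disattenuated r (r / √(r_scale · r_new)):
  Scale B (conv): 0.66 / √(0.76·0.72) = 0.89
  Scale A (conv): 0.57 / √(0.73·0.72) = 0.79
  Scale D (disc): 0.33 / √(0.73·0.72) = 0.46
  Scale C (conv): 0.70 / √(0.87·0.72) = 0.88
  Scale E (disc): 0.09 / √(0.62·0.72) = 0.13
Smallest convergent = 0.79. Discriminant values: 0.46, 0.13; count ≥ 0.79 → 0.

0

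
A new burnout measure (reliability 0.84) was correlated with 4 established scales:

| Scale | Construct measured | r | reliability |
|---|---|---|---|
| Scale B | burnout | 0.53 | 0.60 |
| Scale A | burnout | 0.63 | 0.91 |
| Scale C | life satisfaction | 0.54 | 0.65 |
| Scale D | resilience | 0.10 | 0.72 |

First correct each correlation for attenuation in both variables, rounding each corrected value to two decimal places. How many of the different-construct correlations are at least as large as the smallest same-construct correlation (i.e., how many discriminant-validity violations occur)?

Disattenuated r (r / √(r_scale · r_new)):
  Scale B (conv): 0.53 / √(0.60·0.84) = 0.75
  Scale A (conv): 0.63 / √(0.91·0.84) = 0.72
  Scale C (disc): 0.54 / √(0.65·0.84) = 0.73
  Scale D (disc): 0.10 / √(0.72·0.84) = 0.13
Smallest convergent = 0.72. Discriminant values: 0.73, 0.13; count ≥ 0.72 → 1.

1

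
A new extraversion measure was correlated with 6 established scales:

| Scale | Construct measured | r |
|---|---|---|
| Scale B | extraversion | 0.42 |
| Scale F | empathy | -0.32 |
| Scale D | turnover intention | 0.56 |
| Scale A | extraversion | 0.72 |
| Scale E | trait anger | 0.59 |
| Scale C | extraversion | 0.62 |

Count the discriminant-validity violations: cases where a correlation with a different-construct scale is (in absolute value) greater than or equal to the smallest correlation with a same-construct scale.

Convergent (same construct = extraversion): Scale B, Scale A, Scale C.
Smallest convergent = 0.42. Discriminant |r|: 0.32, 0.56, 0.59; count ≥ 0.42 → 2.

2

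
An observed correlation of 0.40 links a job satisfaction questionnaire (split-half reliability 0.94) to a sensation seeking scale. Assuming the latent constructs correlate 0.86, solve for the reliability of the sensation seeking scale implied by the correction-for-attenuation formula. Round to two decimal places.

0.23

r_true = r_obs / √(r_xx · r_yy) ⇒ 0.86 = 0.40 / √(0.94 · r_yy).
√(0.94 · r_yy) = 0.40 / 0.86 = 0.4651; 0.94 · r_yy = 0.2163; r_yy = 0.2163 / 0.94 ≈ 0.23.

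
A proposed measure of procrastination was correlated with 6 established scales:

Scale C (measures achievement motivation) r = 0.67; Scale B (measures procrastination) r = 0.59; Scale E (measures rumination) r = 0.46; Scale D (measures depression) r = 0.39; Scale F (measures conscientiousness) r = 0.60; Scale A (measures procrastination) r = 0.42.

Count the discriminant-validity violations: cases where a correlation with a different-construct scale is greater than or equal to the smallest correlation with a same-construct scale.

Convergent (same construct = procrastination): Scale B, Scale A.
Smallest convergent = 0.42. Discriminant values: 0.67, 0.46, 0.39, 0.60; count ≥ 0.42 → 3.

3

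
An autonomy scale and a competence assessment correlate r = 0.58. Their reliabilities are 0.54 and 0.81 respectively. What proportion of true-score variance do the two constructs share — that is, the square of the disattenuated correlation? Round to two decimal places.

Disattenuated r = 0.58 / √(0.54 × 0.81) = 0.58 / 0.6614 = 0.8769.
Shared true-score variance = 0.8769² = 0.7690 ≈ 0.77.

0.77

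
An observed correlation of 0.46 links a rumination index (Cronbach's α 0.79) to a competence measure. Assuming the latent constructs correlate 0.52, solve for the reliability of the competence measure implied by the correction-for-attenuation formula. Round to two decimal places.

r_true = r_obs / √(r_xx · r_yy) ⇒ 0.52 = 0.46 / √(0.79 · r_yy).
√(0.79 · r_yy) = 0.46 / 0.52 = 0.8846; 0.79 · r_yy = 0.7825; r_yy = 0.7825 / 0.79 ≈ 0.99.

0.99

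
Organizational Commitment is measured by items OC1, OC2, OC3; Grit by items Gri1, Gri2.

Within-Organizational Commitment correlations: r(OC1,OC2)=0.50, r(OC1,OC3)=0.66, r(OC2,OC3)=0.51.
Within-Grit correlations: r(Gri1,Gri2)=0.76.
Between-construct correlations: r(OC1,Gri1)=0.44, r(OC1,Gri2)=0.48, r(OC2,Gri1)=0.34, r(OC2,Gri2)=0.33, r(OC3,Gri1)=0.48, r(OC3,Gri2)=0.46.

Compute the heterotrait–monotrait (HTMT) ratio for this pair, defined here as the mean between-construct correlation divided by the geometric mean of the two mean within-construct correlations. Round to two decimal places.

0.65

Mean heterotrait r = 2.53/6 = 0.4217.
Mean within-OC = 1.67/3 = 0.5567; mean within-Gri = 0.76/1 = 0.7600.
Geometric mean = √(0.5567 × 0.7600) = 0.6505.
HTMT = 0.4217 / 0.6505 = 0.65.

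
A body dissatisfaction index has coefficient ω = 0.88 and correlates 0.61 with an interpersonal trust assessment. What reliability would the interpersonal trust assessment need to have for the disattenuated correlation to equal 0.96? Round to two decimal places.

r_true = r_obs / √(r_xx · r_yy) ⇒ 0.96 = 0.61 / √(0.88 · r_yy).
√(0.88 · r_yy) = 0.61 / 0.96 = 0.6354; 0.88 · r_yy = 0.4037; r_yy = 0.4037 / 0.88 ≈ 0.46.

0.46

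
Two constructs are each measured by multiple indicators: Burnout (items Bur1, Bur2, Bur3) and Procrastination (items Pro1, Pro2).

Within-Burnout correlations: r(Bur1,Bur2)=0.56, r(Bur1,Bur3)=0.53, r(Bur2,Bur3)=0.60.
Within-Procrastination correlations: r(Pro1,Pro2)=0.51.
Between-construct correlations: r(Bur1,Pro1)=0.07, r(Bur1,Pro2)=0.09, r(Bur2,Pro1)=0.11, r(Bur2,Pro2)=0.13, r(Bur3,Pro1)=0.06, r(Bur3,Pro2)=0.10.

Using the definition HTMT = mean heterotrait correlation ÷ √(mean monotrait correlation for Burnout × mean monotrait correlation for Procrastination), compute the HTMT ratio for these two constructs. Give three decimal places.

0.174

Mean heterotrait r = 0.56/6 = 0.0933.
Mean within-Bur = 1.69/3 = 0.5633; mean within-Pro = 0.51/1 = 0.5100.
Geometric mean = √(0.5633 × 0.5100) = 0.5360.
HTMT = 0.0933 / 0.5360 = 0.174.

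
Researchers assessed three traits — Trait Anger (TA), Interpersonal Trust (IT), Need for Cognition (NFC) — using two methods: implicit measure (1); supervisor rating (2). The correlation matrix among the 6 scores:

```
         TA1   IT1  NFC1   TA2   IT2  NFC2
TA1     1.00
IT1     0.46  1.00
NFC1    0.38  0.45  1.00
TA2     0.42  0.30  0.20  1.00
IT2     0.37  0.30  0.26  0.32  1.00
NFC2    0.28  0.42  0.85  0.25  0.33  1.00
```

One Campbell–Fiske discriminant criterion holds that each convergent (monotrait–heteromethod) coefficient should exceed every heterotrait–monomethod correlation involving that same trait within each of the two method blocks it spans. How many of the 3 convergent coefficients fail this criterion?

2

Each convergent coefficient versus the relevant comparison correlations:
TA (methods 1·2): 0.42 vs {0.46, 0.32, 0.38, 0.25} → fail.
IT (methods 1·2): 0.30 vs {0.46, 0.32, 0.45, 0.33} → fail.
NFC (methods 1·2): 0.85 vs {0.38, 0.25, 0.45, 0.33} → pass.
2 of 3 fail.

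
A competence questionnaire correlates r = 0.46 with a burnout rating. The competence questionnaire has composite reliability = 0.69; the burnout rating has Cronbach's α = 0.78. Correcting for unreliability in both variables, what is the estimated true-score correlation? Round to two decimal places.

r_true = r_obs / √(r_xx · r_yy) = 0.46 / √(0.69 × 0.78) = 0.46 / √0.5382 = 0.46 / 0.7336 ≈ 0.63.

0.63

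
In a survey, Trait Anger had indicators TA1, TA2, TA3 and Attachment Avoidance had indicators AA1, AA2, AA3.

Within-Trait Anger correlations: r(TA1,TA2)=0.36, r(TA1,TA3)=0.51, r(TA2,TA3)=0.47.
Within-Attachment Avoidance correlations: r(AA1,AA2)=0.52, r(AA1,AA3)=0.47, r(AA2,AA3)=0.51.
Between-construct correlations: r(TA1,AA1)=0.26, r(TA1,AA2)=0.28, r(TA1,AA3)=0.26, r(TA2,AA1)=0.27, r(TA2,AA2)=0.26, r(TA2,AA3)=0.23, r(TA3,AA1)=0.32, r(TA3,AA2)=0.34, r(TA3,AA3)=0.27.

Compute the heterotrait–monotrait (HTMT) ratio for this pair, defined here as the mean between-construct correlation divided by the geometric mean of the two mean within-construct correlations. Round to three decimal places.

Between-construct mean = 2.49/9 = 0.2767.
Mean within-TA = 1.34/3 = 0.4467; mean within-AA = 1.50/3 = 0.5000.
Geometric mean = √(0.4467 × 0.5000) = 0.4726.
HTMT = 0.2767 / 0.4726 = 0.585.

0.585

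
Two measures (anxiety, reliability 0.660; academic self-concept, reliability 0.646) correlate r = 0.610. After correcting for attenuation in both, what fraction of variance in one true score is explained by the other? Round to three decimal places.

Disattenuated r = 0.610 / √(0.660 × 0.646) = 0.610 / 0.6530 = 0.9342.
Shared true-score variance = 0.9342² = 0.8727 ≈ 0.873.

0.873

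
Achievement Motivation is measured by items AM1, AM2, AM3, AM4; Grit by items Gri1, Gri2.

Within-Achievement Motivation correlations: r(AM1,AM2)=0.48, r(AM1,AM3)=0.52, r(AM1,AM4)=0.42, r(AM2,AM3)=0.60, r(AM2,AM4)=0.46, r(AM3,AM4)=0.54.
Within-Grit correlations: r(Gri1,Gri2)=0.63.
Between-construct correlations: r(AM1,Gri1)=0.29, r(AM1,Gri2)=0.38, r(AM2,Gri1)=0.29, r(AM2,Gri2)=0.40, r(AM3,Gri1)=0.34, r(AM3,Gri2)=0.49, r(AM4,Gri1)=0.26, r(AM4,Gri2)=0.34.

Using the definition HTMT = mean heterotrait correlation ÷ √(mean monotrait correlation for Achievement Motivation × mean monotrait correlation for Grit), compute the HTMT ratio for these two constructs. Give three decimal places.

Mean between = 2.79/8 = 0.3488.
Mean within-AM = 3.02/6 = 0.5033; mean within-Gri = 0.63/1 = 0.6300.
Geometric mean = √(0.5033 × 0.6300) = 0.5631.
HTMT = 0.3488 / 0.5631 = 0.619.

0.619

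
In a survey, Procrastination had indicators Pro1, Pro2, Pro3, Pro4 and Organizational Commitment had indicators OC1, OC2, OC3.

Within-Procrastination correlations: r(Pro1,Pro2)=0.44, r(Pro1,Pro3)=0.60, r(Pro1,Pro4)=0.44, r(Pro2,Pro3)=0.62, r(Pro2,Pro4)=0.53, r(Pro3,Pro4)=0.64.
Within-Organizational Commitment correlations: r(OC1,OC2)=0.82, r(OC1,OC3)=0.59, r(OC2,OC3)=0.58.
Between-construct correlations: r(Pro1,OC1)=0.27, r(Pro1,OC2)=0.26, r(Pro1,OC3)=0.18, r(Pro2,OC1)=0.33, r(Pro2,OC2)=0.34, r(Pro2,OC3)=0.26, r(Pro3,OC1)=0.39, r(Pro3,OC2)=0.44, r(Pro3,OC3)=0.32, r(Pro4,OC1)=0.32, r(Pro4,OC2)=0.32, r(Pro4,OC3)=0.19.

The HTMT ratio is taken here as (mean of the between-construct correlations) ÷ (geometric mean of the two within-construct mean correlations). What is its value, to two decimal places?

Mean heterotrait r = 3.62/12 = 0.3017.
Mean within-Pro = 3.27/6 = 0.5450; mean within-OC = 1.99/3 = 0.6633.
Geometric mean = √(0.5450 × 0.6633) = 0.6012.
HTMT = 0.3017 / 0.6012 = 0.50.

0.50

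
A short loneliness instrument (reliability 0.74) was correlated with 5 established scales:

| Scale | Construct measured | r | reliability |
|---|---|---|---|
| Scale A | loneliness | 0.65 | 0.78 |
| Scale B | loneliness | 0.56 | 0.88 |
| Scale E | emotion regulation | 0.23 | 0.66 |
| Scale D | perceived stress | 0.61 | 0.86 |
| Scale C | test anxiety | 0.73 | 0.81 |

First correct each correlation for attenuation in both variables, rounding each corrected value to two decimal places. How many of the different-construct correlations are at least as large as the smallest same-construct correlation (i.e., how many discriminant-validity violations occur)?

Disattenuated r (r / √(r_scale · r_new)):
  Scale A (conv): 0.65 / √(0.78·0.74) = 0.86
  Scale B (conv): 0.56 / √(0.88·0.74) = 0.69
  Scale E (disc): 0.23 / √(0.66·0.74) = 0.33
  Scale D (disc): 0.61 / √(0.86·0.74) = 0.76
  Scale C (disc): 0.73 / √(0.81·0.74) = 0.94
Smallest convergent = 0.69. Discriminant values: 0.33, 0.76, 0.94; count ≥ 0.69 → 2.

2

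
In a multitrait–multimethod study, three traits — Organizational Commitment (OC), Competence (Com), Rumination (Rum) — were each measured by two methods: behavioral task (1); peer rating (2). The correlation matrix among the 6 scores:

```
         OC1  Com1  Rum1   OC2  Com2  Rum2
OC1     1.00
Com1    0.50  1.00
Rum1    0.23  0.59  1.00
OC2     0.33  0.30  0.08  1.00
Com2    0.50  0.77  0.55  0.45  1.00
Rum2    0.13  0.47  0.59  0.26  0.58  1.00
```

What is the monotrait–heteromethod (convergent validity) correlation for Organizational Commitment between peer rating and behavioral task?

0.33

Same trait (OC), different methods: r(OC2, OC1) = 0.33.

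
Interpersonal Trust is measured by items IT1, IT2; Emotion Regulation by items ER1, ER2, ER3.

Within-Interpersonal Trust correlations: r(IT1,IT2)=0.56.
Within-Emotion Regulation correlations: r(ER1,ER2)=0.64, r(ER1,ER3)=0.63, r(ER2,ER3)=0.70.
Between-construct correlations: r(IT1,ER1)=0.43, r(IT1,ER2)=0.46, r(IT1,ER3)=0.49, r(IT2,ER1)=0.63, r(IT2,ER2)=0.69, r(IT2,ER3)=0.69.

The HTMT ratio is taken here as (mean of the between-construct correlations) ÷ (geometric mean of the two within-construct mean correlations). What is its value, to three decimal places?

Mean heterotrait r = 3.39/6 = 0.5650.
Mean within-IT = 0.56/1 = 0.5600; mean within-ER = 1.97/3 = 0.6567.
Geometric mean = √(0.5600 × 0.6567) = 0.6064.
HTMT = 0.5650 / 0.6064 = 0.932.

0.932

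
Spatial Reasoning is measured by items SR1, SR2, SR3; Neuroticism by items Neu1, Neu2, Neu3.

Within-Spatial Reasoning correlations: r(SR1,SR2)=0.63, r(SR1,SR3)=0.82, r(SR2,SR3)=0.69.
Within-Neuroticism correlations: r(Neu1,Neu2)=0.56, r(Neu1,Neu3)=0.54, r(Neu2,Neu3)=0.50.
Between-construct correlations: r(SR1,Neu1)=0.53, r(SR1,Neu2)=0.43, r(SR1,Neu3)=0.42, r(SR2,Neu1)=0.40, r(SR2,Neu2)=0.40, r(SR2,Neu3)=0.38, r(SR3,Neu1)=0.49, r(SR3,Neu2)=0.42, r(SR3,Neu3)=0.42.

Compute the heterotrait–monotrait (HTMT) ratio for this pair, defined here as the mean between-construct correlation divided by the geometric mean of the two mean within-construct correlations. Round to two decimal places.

0.70

Mean between = 3.89/9 = 0.4322.
Mean within-SR = 2.14/3 = 0.7133; mean within-Neu = 1.60/3 = 0.5333.
Geometric mean = √(0.7133 × 0.5333) = 0.6168.
HTMT = 0.4322 / 0.6168 = 0.70.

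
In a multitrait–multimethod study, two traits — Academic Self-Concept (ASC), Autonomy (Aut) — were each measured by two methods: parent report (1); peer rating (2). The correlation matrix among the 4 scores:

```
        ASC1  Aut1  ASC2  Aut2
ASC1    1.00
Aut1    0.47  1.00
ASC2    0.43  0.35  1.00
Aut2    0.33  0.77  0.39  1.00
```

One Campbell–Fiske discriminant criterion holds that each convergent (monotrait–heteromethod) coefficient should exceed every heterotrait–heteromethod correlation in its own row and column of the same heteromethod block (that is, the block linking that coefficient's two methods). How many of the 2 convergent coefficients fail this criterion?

0

Checking each validity diagonal entry against its comparison values:
ASC (methods 1·2): 0.43 vs {0.33, 0.35} → pass.
Aut (methods 1·2): 0.77 vs {0.35, 0.33} → pass.
0 of 2 fail.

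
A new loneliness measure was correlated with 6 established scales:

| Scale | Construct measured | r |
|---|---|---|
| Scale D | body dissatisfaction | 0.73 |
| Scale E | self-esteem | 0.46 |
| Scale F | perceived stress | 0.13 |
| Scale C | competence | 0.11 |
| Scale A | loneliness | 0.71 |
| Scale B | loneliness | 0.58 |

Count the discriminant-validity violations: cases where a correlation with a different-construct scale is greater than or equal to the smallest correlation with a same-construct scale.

Convergent (same construct = loneliness): Scale A, Scale B.
Smallest convergent = 0.58. Discriminant values: 0.73, 0.46, 0.13, 0.11; count ≥ 0.58 → 1.

1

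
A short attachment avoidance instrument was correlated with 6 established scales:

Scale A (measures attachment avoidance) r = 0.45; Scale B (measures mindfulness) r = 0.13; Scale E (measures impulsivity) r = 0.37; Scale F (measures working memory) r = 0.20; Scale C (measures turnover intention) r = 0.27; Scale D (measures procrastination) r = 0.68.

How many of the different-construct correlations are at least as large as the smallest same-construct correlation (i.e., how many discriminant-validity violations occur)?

Convergent (same construct = attachment avoidance): Scale A.
Smallest convergent = 0.45. Discriminant values: 0.13, 0.37, 0.20, 0.27, 0.68; count ≥ 0.45 → 1.

1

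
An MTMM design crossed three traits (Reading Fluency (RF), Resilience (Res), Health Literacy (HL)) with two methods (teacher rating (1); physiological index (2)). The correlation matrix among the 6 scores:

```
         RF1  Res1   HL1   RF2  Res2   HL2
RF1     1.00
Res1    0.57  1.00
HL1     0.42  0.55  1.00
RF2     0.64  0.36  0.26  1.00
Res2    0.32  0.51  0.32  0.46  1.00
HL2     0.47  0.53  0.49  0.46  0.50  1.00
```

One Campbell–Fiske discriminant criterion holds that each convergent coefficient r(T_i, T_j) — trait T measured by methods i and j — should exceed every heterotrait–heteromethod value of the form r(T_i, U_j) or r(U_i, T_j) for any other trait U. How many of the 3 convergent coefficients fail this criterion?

2

Checking each validity diagonal entry against its comparison values:
RF (methods 1·2): 0.64 vs {0.32, 0.36, 0.47, 0.26} → pass.
Res (methods 1·2): 0.51 vs {0.36, 0.32, 0.53, 0.32} → fail.
HL (methods 1·2): 0.49 vs {0.26, 0.47, 0.32, 0.53} → fail.
2 of 3 fail.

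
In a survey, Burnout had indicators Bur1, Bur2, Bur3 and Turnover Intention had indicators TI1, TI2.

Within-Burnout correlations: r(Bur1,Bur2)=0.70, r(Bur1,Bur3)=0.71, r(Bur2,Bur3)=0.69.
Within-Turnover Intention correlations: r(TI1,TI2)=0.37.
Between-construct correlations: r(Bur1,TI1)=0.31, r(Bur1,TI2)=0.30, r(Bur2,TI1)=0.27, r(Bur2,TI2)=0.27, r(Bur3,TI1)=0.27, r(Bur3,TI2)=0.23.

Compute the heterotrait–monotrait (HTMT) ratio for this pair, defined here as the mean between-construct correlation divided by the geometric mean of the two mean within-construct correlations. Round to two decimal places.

0.54

Mean between = 1.65/6 = 0.2750.
Mean within-Bur = 2.10/3 = 0.7000; mean within-TI = 0.37/1 = 0.3700.
Geometric mean = √(0.7000 × 0.3700) = 0.5089.
HTMT = 0.2750 / 0.5089 = 0.54.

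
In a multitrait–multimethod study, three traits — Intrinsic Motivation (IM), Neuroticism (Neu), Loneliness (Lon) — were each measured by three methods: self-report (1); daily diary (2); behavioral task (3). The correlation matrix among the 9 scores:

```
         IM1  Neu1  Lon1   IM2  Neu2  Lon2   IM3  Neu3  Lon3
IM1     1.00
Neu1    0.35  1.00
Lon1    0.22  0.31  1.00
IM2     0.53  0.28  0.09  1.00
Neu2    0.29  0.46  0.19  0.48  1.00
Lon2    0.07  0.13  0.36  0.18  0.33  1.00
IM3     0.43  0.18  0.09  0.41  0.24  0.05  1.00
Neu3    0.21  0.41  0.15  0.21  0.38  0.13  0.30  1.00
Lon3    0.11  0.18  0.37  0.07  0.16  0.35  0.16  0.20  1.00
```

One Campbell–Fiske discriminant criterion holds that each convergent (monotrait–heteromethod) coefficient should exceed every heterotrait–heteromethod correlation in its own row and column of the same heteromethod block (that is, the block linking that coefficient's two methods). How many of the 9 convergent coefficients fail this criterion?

Convergent coefficients and their comparison sets:
IM (methods 1·2): 0.53 vs {0.29, 0.28, 0.07, 0.09} → pass.
IM (methods 1·3): 0.43 vs {0.21, 0.18, 0.11, 0.09} → pass.
IM (methods 2·3): 0.41 vs {0.21, 0.24, 0.07, 0.05} → pass.
Neu (methods 1·2): 0.46 vs {0.28, 0.29, 0.13, 0.19} → pass.
Neu (methods 1·3): 0.41 vs {0.18, 0.21, 0.18, 0.15} → pass.
Neu (methods 2·3): 0.38 vs {0.24, 0.21, 0.16, 0.13} → pass.
Lon (methods 1·2): 0.36 vs {0.09, 0.07, 0.19, 0.13} → pass.
Lon (methods 1·3): 0.37 vs {0.09, 0.11, 0.15, 0.18} → pass.
Lon (methods 2·3): 0.35 vs {0.05, 0.07, 0.13, 0.16} → pass.
0 of 9 fail.

0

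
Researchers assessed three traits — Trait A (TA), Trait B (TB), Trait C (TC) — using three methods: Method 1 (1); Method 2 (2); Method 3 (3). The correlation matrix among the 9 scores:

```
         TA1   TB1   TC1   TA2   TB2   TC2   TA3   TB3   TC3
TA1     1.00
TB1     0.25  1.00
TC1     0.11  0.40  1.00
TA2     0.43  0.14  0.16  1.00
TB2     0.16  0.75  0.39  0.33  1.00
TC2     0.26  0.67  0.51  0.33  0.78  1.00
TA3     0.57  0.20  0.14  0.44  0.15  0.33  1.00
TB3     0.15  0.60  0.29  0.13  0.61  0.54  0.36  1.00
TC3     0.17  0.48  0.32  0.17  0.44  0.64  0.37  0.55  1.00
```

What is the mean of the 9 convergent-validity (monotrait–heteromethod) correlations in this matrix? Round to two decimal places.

0.54

Convergent values: 0.43, 0.57, 0.44, 0.75, 0.60, 0.61, 0.51, 0.32, 0.64; mean = 4.87/9 = 0.54.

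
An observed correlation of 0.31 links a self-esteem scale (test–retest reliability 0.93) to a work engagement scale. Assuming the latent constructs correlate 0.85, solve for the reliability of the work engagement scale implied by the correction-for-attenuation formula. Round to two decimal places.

r_true = r_obs / √(r_xx · r_yy) ⇒ 0.85 = 0.31 / √(0.93 · r_yy).
√(0.93 · r_yy) = 0.31 / 0.85 = 0.3647; 0.93 · r_yy = 0.1330; r_yy = 0.1330 / 0.93 ≈ 0.14.

0.14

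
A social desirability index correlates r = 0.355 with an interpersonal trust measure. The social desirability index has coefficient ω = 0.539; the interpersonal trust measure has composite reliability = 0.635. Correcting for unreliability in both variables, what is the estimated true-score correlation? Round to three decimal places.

0.607

r_true = r_obs / √(r_xx · r_yy) = 0.355 / √(0.539 × 0.635) = 0.355 / √0.342265 = 0.355 / 0.5850 ≈ 0.607.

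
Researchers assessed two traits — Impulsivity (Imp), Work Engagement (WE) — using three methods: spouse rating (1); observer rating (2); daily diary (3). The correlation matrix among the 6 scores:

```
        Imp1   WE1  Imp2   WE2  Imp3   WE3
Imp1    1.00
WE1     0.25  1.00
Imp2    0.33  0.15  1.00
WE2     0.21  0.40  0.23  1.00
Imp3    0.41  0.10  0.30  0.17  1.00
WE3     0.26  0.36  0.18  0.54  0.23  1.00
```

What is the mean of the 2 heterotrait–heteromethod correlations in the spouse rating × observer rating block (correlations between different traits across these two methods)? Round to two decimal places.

0.18

HTHM values (method 1 × method 2): 0.21, 0.15; mean = 0.36/2 = 0.18.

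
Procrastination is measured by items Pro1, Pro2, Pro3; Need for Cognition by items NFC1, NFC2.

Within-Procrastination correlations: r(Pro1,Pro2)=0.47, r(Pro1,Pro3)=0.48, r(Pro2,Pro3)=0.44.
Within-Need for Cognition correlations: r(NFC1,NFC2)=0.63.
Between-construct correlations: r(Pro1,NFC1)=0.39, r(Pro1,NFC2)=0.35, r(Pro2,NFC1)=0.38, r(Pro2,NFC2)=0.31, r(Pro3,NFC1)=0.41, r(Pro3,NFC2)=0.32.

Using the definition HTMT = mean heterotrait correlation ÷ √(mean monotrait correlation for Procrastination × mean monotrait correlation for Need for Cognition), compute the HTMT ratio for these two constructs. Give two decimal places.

0.67

Between-construct mean = 2.16/6 = 0.3600.
Mean within-Pro = 1.39/3 = 0.4633; mean within-NFC = 0.63/1 = 0.6300.
Geometric mean = √(0.4633 × 0.6300) = 0.5403.
HTMT = 0.3600 / 0.5403 = 0.67.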